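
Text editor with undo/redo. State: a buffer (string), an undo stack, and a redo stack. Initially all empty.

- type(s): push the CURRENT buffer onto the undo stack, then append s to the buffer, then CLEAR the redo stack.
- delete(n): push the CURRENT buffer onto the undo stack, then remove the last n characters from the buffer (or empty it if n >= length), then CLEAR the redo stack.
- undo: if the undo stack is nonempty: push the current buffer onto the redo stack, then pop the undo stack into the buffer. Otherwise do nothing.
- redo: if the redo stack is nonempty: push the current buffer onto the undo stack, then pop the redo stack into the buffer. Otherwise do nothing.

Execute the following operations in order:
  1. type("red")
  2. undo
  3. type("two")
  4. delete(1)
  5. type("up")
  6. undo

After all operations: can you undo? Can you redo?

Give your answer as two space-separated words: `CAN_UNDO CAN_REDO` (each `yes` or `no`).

Answer: yes yes

Derivation:
After op 1 (type): buf='red' undo_depth=1 redo_depth=0
After op 2 (undo): buf='(empty)' undo_depth=0 redo_depth=1
After op 3 (type): buf='two' undo_depth=1 redo_depth=0
After op 4 (delete): buf='tw' undo_depth=2 redo_depth=0
After op 5 (type): buf='twup' undo_depth=3 redo_depth=0
After op 6 (undo): buf='tw' undo_depth=2 redo_depth=1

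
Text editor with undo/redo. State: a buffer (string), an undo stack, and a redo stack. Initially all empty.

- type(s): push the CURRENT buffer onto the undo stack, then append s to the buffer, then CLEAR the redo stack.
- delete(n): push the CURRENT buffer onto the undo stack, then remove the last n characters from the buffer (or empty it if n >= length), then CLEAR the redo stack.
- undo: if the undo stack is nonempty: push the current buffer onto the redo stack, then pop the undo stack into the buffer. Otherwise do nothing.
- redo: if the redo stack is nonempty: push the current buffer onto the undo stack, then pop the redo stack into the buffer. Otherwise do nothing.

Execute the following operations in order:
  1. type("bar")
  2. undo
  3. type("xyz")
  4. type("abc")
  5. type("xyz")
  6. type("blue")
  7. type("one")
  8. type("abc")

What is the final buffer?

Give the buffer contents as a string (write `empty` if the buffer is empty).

Answer: xyzabcxyzblueoneabc

Derivation:
After op 1 (type): buf='bar' undo_depth=1 redo_depth=0
After op 2 (undo): buf='(empty)' undo_depth=0 redo_depth=1
After op 3 (type): buf='xyz' undo_depth=1 redo_depth=0
After op 4 (type): buf='xyzabc' undo_depth=2 redo_depth=0
After op 5 (type): buf='xyzabcxyz' undo_depth=3 redo_depth=0
After op 6 (type): buf='xyzabcxyzblue' undo_depth=4 redo_depth=0
After op 7 (type): buf='xyzabcxyzblueone' undo_depth=5 redo_depth=0
After op 8 (type): buf='xyzabcxyzblueoneabc' undo_depth=6 redo_depth=0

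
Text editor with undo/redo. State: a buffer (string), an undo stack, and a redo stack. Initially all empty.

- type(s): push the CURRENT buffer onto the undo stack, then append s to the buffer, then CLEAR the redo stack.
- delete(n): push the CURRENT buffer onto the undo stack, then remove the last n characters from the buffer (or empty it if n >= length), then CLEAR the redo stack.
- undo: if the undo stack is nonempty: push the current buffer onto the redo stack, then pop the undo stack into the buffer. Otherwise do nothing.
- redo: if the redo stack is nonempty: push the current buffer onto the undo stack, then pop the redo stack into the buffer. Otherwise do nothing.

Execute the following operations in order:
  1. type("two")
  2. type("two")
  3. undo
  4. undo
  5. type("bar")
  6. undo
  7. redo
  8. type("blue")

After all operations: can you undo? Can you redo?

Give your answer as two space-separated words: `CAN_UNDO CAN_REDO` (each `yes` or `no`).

Answer: yes no

Derivation:
After op 1 (type): buf='two' undo_depth=1 redo_depth=0
After op 2 (type): buf='twotwo' undo_depth=2 redo_depth=0
After op 3 (undo): buf='two' undo_depth=1 redo_depth=1
After op 4 (undo): buf='(empty)' undo_depth=0 redo_depth=2
After op 5 (type): buf='bar' undo_depth=1 redo_depth=0
After op 6 (undo): buf='(empty)' undo_depth=0 redo_depth=1
After op 7 (redo): buf='bar' undo_depth=1 redo_depth=0
After op 8 (type): buf='barblue' undo_depth=2 redo_depth=0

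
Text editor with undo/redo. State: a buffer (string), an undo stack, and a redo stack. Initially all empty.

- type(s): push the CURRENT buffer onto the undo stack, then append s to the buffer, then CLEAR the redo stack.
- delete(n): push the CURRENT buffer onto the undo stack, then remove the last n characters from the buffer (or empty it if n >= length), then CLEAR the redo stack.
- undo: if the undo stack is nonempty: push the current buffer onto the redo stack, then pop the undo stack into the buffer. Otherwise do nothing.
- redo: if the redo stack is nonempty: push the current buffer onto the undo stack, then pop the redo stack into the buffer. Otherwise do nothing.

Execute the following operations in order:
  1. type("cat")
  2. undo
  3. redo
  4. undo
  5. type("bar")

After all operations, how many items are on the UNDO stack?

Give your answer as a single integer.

Answer: 1

Derivation:
After op 1 (type): buf='cat' undo_depth=1 redo_depth=0
After op 2 (undo): buf='(empty)' undo_depth=0 redo_depth=1
After op 3 (redo): buf='cat' undo_depth=1 redo_depth=0
After op 4 (undo): buf='(empty)' undo_depth=0 redo_depth=1
After op 5 (type): buf='bar' undo_depth=1 redo_depth=0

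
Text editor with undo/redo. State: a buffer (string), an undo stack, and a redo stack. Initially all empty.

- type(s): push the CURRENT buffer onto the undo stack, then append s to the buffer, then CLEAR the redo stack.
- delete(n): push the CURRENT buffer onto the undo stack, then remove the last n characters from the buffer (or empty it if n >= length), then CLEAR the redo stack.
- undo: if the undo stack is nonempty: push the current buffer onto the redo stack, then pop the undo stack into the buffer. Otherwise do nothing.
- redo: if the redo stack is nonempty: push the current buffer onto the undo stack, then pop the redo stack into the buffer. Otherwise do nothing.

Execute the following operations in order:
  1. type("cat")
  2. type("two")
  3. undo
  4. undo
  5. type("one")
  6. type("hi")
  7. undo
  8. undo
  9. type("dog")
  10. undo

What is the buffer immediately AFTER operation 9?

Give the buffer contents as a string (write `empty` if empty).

After op 1 (type): buf='cat' undo_depth=1 redo_depth=0
After op 2 (type): buf='cattwo' undo_depth=2 redo_depth=0
After op 3 (undo): buf='cat' undo_depth=1 redo_depth=1
After op 4 (undo): buf='(empty)' undo_depth=0 redo_depth=2
After op 5 (type): buf='one' undo_depth=1 redo_depth=0
After op 6 (type): buf='onehi' undo_depth=2 redo_depth=0
After op 7 (undo): buf='one' undo_depth=1 redo_depth=1
After op 8 (undo): buf='(empty)' undo_depth=0 redo_depth=2
After op 9 (type): buf='dog' undo_depth=1 redo_depth=0

Answer: dog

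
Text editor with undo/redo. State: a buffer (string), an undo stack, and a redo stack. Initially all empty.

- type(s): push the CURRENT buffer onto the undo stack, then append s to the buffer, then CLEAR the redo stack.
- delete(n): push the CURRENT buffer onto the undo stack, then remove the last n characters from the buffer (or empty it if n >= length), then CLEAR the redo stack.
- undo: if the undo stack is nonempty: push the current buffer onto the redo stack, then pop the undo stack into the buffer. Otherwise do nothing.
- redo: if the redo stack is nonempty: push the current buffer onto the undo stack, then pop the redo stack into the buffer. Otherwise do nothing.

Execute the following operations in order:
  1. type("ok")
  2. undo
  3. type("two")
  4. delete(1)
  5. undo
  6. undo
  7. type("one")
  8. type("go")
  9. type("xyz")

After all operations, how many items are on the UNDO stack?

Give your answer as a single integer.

After op 1 (type): buf='ok' undo_depth=1 redo_depth=0
After op 2 (undo): buf='(empty)' undo_depth=0 redo_depth=1
After op 3 (type): buf='two' undo_depth=1 redo_depth=0
After op 4 (delete): buf='tw' undo_depth=2 redo_depth=0
After op 5 (undo): buf='two' undo_depth=1 redo_depth=1
After op 6 (undo): buf='(empty)' undo_depth=0 redo_depth=2
After op 7 (type): buf='one' undo_depth=1 redo_depth=0
After op 8 (type): buf='onego' undo_depth=2 redo_depth=0
After op 9 (type): buf='onegoxyz' undo_depth=3 redo_depth=0

Answer: 3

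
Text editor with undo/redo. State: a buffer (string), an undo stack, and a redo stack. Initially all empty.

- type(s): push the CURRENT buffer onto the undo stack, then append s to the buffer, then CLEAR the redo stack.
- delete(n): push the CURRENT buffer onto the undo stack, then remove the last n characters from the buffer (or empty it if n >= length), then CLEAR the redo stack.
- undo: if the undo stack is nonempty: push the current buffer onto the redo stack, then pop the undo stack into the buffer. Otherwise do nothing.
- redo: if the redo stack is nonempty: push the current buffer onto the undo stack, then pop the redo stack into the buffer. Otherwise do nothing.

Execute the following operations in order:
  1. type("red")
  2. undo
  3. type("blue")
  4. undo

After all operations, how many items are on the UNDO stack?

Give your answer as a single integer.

Answer: 0

Derivation:
After op 1 (type): buf='red' undo_depth=1 redo_depth=0
After op 2 (undo): buf='(empty)' undo_depth=0 redo_depth=1
After op 3 (type): buf='blue' undo_depth=1 redo_depth=0
After op 4 (undo): buf='(empty)' undo_depth=0 redo_depth=1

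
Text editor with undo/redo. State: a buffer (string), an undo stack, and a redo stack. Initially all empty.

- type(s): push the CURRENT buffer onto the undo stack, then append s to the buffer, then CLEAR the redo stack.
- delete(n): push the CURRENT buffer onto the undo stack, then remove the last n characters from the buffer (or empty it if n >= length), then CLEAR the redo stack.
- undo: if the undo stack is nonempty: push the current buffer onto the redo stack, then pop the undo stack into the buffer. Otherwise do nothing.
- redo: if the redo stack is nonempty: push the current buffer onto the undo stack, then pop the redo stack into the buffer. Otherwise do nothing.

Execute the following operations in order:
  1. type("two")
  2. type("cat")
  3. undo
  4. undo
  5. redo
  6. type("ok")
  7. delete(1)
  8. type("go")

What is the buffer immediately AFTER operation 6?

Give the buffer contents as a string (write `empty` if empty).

Answer: twook

Derivation:
After op 1 (type): buf='two' undo_depth=1 redo_depth=0
After op 2 (type): buf='twocat' undo_depth=2 redo_depth=0
After op 3 (undo): buf='two' undo_depth=1 redo_depth=1
After op 4 (undo): buf='(empty)' undo_depth=0 redo_depth=2
After op 5 (redo): buf='two' undo_depth=1 redo_depth=1
After op 6 (type): buf='twook' undo_depth=2 redo_depth=0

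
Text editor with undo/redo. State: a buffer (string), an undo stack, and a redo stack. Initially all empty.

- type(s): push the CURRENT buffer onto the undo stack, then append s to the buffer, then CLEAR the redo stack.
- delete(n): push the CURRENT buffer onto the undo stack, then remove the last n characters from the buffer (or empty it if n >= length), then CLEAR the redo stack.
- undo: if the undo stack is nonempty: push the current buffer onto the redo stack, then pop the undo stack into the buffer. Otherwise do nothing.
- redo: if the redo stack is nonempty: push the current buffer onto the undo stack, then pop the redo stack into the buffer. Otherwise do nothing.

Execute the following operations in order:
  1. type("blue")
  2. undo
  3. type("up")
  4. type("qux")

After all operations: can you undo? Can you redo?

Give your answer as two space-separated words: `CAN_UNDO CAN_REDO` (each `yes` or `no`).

After op 1 (type): buf='blue' undo_depth=1 redo_depth=0
After op 2 (undo): buf='(empty)' undo_depth=0 redo_depth=1
After op 3 (type): buf='up' undo_depth=1 redo_depth=0
After op 4 (type): buf='upqux' undo_depth=2 redo_depth=0

Answer: yes no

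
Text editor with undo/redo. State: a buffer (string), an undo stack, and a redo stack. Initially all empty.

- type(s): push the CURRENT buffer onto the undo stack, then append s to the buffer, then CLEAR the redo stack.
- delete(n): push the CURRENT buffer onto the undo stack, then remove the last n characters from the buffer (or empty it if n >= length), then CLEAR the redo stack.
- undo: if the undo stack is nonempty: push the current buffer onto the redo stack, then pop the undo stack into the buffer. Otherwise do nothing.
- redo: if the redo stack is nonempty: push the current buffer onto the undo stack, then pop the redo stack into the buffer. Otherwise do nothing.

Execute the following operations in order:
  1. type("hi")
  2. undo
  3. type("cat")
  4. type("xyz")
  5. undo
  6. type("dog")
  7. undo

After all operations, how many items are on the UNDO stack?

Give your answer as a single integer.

Answer: 1

Derivation:
After op 1 (type): buf='hi' undo_depth=1 redo_depth=0
After op 2 (undo): buf='(empty)' undo_depth=0 redo_depth=1
After op 3 (type): buf='cat' undo_depth=1 redo_depth=0
After op 4 (type): buf='catxyz' undo_depth=2 redo_depth=0
After op 5 (undo): buf='cat' undo_depth=1 redo_depth=1
After op 6 (type): buf='catdog' undo_depth=2 redo_depth=0
After op 7 (undo): buf='cat' undo_depth=1 redo_depth=1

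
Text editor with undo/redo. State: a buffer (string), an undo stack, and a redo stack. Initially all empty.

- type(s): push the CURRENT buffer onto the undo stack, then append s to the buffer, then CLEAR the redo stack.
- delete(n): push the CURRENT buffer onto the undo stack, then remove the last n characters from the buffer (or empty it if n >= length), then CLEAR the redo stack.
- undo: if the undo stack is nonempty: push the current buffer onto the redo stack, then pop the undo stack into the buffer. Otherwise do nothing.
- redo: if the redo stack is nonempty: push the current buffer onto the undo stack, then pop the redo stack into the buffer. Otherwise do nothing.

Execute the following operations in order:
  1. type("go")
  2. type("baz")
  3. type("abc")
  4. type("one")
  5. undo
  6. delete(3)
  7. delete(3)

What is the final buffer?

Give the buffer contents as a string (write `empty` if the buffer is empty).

Answer: go

Derivation:
After op 1 (type): buf='go' undo_depth=1 redo_depth=0
After op 2 (type): buf='gobaz' undo_depth=2 redo_depth=0
After op 3 (type): buf='gobazabc' undo_depth=3 redo_depth=0
After op 4 (type): buf='gobazabcone' undo_depth=4 redo_depth=0
After op 5 (undo): buf='gobazabc' undo_depth=3 redo_depth=1
After op 6 (delete): buf='gobaz' undo_depth=4 redo_depth=0
After op 7 (delete): buf='go' undo_depth=5 redo_depth=0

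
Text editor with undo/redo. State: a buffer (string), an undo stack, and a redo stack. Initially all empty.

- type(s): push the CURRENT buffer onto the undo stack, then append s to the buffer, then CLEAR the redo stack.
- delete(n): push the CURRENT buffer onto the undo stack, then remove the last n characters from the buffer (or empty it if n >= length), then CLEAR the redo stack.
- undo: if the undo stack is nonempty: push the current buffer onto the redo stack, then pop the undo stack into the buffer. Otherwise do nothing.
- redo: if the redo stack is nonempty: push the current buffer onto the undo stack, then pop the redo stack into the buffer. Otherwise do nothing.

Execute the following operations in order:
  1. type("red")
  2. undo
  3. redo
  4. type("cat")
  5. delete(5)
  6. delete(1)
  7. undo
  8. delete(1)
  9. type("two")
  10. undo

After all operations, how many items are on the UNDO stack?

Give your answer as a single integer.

Answer: 4

Derivation:
After op 1 (type): buf='red' undo_depth=1 redo_depth=0
After op 2 (undo): buf='(empty)' undo_depth=0 redo_depth=1
After op 3 (redo): buf='red' undo_depth=1 redo_depth=0
After op 4 (type): buf='redcat' undo_depth=2 redo_depth=0
After op 5 (delete): buf='r' undo_depth=3 redo_depth=0
After op 6 (delete): buf='(empty)' undo_depth=4 redo_depth=0
After op 7 (undo): buf='r' undo_depth=3 redo_depth=1
After op 8 (delete): buf='(empty)' undo_depth=4 redo_depth=0
After op 9 (type): buf='two' undo_depth=5 redo_depth=0
After op 10 (undo): buf='(empty)' undo_depth=4 redo_depth=1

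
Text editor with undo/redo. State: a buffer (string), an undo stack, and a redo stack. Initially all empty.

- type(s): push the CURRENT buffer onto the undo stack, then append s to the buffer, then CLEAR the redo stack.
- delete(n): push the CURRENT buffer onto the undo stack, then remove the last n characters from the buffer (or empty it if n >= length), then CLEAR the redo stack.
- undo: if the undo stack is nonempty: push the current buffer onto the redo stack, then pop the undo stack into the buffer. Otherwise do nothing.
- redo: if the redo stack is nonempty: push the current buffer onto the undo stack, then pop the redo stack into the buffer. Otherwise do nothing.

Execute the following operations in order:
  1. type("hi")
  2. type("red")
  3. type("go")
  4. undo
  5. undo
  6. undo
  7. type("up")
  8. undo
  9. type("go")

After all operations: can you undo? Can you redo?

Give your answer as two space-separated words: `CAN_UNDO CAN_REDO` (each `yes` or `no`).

After op 1 (type): buf='hi' undo_depth=1 redo_depth=0
After op 2 (type): buf='hired' undo_depth=2 redo_depth=0
After op 3 (type): buf='hiredgo' undo_depth=3 redo_depth=0
After op 4 (undo): buf='hired' undo_depth=2 redo_depth=1
After op 5 (undo): buf='hi' undo_depth=1 redo_depth=2
After op 6 (undo): buf='(empty)' undo_depth=0 redo_depth=3
After op 7 (type): buf='up' undo_depth=1 redo_depth=0
After op 8 (undo): buf='(empty)' undo_depth=0 redo_depth=1
After op 9 (type): buf='go' undo_depth=1 redo_depth=0

Answer: yes no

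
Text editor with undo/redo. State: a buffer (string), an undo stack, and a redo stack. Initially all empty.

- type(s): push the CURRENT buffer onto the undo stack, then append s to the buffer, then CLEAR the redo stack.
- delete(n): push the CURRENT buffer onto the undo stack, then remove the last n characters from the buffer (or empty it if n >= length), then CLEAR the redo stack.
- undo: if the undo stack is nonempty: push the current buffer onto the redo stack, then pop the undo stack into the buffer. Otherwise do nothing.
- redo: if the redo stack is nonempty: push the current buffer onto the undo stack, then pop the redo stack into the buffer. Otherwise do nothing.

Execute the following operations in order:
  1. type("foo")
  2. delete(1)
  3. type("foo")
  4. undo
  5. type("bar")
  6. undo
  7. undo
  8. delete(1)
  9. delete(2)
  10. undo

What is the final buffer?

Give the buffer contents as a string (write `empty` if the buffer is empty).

Answer: fo

Derivation:
After op 1 (type): buf='foo' undo_depth=1 redo_depth=0
After op 2 (delete): buf='fo' undo_depth=2 redo_depth=0
After op 3 (type): buf='fofoo' undo_depth=3 redo_depth=0
After op 4 (undo): buf='fo' undo_depth=2 redo_depth=1
After op 5 (type): buf='fobar' undo_depth=3 redo_depth=0
After op 6 (undo): buf='fo' undo_depth=2 redo_depth=1
After op 7 (undo): buf='foo' undo_depth=1 redo_depth=2
After op 8 (delete): buf='fo' undo_depth=2 redo_depth=0
After op 9 (delete): buf='(empty)' undo_depth=3 redo_depth=0
After op 10 (undo): buf='fo' undo_depth=2 redo_depth=1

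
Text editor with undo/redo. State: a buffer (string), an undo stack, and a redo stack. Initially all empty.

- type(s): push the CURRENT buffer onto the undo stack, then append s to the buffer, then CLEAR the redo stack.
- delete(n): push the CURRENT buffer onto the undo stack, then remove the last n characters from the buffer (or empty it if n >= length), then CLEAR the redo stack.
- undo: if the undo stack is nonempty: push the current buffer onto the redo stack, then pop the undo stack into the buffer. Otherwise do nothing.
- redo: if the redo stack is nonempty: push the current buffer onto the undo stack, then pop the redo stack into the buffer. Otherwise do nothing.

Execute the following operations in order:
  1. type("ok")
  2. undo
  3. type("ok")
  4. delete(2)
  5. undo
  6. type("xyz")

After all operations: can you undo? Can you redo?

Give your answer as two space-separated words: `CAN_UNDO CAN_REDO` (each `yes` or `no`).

After op 1 (type): buf='ok' undo_depth=1 redo_depth=0
After op 2 (undo): buf='(empty)' undo_depth=0 redo_depth=1
After op 3 (type): buf='ok' undo_depth=1 redo_depth=0
After op 4 (delete): buf='(empty)' undo_depth=2 redo_depth=0
After op 5 (undo): buf='ok' undo_depth=1 redo_depth=1
After op 6 (type): buf='okxyz' undo_depth=2 redo_depth=0

Answer: yes no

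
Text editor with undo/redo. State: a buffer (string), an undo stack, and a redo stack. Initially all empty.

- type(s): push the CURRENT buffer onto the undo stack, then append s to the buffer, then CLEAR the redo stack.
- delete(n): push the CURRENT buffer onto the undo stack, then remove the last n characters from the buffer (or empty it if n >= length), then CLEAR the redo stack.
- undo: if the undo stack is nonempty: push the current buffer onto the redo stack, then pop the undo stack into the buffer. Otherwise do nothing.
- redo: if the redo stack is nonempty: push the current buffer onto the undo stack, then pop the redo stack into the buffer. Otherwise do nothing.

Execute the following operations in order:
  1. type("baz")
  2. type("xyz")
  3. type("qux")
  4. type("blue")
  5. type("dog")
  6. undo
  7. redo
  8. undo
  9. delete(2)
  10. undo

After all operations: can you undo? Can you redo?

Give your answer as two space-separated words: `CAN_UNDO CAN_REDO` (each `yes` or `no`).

Answer: yes yes

Derivation:
After op 1 (type): buf='baz' undo_depth=1 redo_depth=0
After op 2 (type): buf='bazxyz' undo_depth=2 redo_depth=0
After op 3 (type): buf='bazxyzqux' undo_depth=3 redo_depth=0
After op 4 (type): buf='bazxyzquxblue' undo_depth=4 redo_depth=0
After op 5 (type): buf='bazxyzquxbluedog' undo_depth=5 redo_depth=0
After op 6 (undo): buf='bazxyzquxblue' undo_depth=4 redo_depth=1
After op 7 (redo): buf='bazxyzquxbluedog' undo_depth=5 redo_depth=0
After op 8 (undo): buf='bazxyzquxblue' undo_depth=4 redo_depth=1
After op 9 (delete): buf='bazxyzquxbl' undo_depth=5 redo_depth=0
After op 10 (undo): buf='bazxyzquxblue' undo_depth=4 redo_depth=1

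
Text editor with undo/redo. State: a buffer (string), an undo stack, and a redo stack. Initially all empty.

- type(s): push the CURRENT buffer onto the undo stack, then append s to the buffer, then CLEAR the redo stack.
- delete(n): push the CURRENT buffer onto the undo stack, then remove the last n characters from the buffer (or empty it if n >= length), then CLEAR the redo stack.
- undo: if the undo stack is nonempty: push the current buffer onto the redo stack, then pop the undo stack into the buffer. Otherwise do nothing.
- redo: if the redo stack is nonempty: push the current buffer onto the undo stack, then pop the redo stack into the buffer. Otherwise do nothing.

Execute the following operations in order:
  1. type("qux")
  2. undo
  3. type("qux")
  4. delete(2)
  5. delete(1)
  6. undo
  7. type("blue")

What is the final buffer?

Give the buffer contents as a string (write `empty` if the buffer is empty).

Answer: qblue

Derivation:
After op 1 (type): buf='qux' undo_depth=1 redo_depth=0
After op 2 (undo): buf='(empty)' undo_depth=0 redo_depth=1
After op 3 (type): buf='qux' undo_depth=1 redo_depth=0
After op 4 (delete): buf='q' undo_depth=2 redo_depth=0
After op 5 (delete): buf='(empty)' undo_depth=3 redo_depth=0
After op 6 (undo): buf='q' undo_depth=2 redo_depth=1
After op 7 (type): buf='qblue' undo_depth=3 redo_depth=0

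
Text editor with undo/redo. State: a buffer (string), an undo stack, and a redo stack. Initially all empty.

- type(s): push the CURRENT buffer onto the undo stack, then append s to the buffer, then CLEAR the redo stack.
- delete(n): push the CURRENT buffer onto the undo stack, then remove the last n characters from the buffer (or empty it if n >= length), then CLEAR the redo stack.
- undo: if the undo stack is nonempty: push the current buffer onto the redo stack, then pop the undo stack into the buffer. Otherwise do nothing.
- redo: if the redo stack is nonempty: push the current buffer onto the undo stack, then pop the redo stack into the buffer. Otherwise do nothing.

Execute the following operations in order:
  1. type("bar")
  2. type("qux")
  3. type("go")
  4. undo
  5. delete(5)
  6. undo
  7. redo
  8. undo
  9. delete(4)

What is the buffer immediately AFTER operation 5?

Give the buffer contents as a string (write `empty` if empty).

After op 1 (type): buf='bar' undo_depth=1 redo_depth=0
After op 2 (type): buf='barqux' undo_depth=2 redo_depth=0
After op 3 (type): buf='barquxgo' undo_depth=3 redo_depth=0
After op 4 (undo): buf='barqux' undo_depth=2 redo_depth=1
After op 5 (delete): buf='b' undo_depth=3 redo_depth=0

Answer: b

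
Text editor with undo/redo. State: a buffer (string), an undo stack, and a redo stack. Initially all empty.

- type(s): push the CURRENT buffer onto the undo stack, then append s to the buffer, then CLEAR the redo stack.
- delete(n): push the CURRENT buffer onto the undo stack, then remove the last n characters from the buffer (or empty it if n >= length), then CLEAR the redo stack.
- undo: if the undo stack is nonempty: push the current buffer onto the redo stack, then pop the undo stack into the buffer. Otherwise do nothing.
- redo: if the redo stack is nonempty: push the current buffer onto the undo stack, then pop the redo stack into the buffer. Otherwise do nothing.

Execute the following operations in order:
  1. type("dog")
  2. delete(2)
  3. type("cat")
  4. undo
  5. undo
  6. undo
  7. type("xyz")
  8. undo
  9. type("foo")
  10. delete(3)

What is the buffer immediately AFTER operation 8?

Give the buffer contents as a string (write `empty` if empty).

Answer: empty

Derivation:
After op 1 (type): buf='dog' undo_depth=1 redo_depth=0
After op 2 (delete): buf='d' undo_depth=2 redo_depth=0
After op 3 (type): buf='dcat' undo_depth=3 redo_depth=0
After op 4 (undo): buf='d' undo_depth=2 redo_depth=1
After op 5 (undo): buf='dog' undo_depth=1 redo_depth=2
After op 6 (undo): buf='(empty)' undo_depth=0 redo_depth=3
After op 7 (type): buf='xyz' undo_depth=1 redo_depth=0
After op 8 (undo): buf='(empty)' undo_depth=0 redo_depth=1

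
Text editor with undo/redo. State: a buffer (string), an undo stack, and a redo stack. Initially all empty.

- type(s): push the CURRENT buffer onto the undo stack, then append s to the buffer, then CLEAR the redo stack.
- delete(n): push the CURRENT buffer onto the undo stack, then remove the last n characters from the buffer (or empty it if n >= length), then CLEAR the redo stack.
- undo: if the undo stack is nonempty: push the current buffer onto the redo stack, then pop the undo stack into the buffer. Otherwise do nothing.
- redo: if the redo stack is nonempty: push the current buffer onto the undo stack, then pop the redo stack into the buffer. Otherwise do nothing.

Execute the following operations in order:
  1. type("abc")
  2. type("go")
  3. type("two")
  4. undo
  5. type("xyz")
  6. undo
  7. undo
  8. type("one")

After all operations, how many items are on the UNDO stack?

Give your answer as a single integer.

Answer: 2

Derivation:
After op 1 (type): buf='abc' undo_depth=1 redo_depth=0
After op 2 (type): buf='abcgo' undo_depth=2 redo_depth=0
After op 3 (type): buf='abcgotwo' undo_depth=3 redo_depth=0
After op 4 (undo): buf='abcgo' undo_depth=2 redo_depth=1
After op 5 (type): buf='abcgoxyz' undo_depth=3 redo_depth=0
After op 6 (undo): buf='abcgo' undo_depth=2 redo_depth=1
After op 7 (undo): buf='abc' undo_depth=1 redo_depth=2
After op 8 (type): buf='abcone' undo_depth=2 redo_depth=0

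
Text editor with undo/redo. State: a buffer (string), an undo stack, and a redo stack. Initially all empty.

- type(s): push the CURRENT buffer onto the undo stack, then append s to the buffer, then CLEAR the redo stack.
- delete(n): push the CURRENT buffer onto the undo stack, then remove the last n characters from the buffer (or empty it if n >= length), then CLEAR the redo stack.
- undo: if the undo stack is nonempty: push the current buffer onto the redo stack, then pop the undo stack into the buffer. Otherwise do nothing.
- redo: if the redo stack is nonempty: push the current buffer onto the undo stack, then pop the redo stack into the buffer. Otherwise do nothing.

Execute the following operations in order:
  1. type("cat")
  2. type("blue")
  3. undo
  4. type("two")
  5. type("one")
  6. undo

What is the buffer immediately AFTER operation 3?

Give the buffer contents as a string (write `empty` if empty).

Answer: cat

Derivation:
After op 1 (type): buf='cat' undo_depth=1 redo_depth=0
After op 2 (type): buf='catblue' undo_depth=2 redo_depth=0
After op 3 (undo): buf='cat' undo_depth=1 redo_depth=1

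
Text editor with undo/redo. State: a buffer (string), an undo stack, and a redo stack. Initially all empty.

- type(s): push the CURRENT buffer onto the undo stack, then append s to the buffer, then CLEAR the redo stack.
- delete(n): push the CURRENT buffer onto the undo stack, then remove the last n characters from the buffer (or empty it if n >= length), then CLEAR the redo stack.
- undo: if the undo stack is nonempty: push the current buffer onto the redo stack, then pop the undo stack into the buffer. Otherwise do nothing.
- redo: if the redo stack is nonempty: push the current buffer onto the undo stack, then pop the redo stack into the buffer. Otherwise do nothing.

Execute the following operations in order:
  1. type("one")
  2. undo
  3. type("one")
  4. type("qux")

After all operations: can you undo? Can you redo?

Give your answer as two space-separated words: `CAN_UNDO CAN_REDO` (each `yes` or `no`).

Answer: yes no

Derivation:
After op 1 (type): buf='one' undo_depth=1 redo_depth=0
After op 2 (undo): buf='(empty)' undo_depth=0 redo_depth=1
After op 3 (type): buf='one' undo_depth=1 redo_depth=0
After op 4 (type): buf='onequx' undo_depth=2 redo_depth=0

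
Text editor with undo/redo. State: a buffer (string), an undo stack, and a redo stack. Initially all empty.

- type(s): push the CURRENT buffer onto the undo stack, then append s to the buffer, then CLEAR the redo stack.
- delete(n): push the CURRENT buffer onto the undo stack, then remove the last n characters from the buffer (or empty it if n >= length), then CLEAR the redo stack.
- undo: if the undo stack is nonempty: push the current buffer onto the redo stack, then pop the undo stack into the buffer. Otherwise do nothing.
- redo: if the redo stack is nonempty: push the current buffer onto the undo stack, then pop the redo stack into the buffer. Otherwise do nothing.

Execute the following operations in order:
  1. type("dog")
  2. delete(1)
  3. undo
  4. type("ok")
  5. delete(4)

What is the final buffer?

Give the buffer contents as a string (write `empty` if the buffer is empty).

After op 1 (type): buf='dog' undo_depth=1 redo_depth=0
After op 2 (delete): buf='do' undo_depth=2 redo_depth=0
After op 3 (undo): buf='dog' undo_depth=1 redo_depth=1
After op 4 (type): buf='dogok' undo_depth=2 redo_depth=0
After op 5 (delete): buf='d' undo_depth=3 redo_depth=0

Answer: d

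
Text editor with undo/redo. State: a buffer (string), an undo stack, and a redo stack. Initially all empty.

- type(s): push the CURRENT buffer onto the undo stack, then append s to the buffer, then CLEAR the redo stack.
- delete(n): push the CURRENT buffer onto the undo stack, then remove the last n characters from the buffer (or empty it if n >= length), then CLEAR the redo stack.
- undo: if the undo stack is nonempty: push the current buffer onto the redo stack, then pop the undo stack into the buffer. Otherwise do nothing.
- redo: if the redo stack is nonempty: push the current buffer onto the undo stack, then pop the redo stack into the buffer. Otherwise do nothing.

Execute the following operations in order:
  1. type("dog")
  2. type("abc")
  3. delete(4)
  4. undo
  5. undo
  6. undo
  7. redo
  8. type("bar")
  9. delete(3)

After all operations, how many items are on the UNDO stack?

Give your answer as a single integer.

After op 1 (type): buf='dog' undo_depth=1 redo_depth=0
After op 2 (type): buf='dogabc' undo_depth=2 redo_depth=0
After op 3 (delete): buf='do' undo_depth=3 redo_depth=0
After op 4 (undo): buf='dogabc' undo_depth=2 redo_depth=1
After op 5 (undo): buf='dog' undo_depth=1 redo_depth=2
After op 6 (undo): buf='(empty)' undo_depth=0 redo_depth=3
After op 7 (redo): buf='dog' undo_depth=1 redo_depth=2
After op 8 (type): buf='dogbar' undo_depth=2 redo_depth=0
After op 9 (delete): buf='dog' undo_depth=3 redo_depth=0

Answer: 3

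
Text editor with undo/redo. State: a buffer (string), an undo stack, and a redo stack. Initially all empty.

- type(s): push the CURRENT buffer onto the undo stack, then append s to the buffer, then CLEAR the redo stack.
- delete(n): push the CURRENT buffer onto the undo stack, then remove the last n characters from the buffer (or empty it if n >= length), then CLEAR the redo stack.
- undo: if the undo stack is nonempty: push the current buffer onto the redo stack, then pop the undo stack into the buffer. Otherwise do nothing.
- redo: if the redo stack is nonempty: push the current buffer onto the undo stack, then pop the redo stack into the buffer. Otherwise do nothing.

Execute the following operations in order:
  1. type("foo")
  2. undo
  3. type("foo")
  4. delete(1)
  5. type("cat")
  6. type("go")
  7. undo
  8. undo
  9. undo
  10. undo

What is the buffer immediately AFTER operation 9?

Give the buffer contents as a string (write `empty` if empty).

Answer: foo

Derivation:
After op 1 (type): buf='foo' undo_depth=1 redo_depth=0
After op 2 (undo): buf='(empty)' undo_depth=0 redo_depth=1
After op 3 (type): buf='foo' undo_depth=1 redo_depth=0
After op 4 (delete): buf='fo' undo_depth=2 redo_depth=0
After op 5 (type): buf='focat' undo_depth=3 redo_depth=0
After op 6 (type): buf='focatgo' undo_depth=4 redo_depth=0
After op 7 (undo): buf='focat' undo_depth=3 redo_depth=1
After op 8 (undo): buf='fo' undo_depth=2 redo_depth=2
After op 9 (undo): buf='foo' undo_depth=1 redo_depth=3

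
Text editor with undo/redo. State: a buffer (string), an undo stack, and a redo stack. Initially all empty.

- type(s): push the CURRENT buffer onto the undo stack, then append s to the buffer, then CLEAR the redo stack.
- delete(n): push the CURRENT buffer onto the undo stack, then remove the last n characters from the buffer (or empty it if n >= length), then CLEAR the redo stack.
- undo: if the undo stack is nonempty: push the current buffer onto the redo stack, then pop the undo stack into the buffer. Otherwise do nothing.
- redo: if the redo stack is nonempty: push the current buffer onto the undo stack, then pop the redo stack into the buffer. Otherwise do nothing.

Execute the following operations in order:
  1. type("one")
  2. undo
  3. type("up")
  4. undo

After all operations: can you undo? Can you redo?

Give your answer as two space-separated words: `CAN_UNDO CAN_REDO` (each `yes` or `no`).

Answer: no yes

Derivation:
After op 1 (type): buf='one' undo_depth=1 redo_depth=0
After op 2 (undo): buf='(empty)' undo_depth=0 redo_depth=1
After op 3 (type): buf='up' undo_depth=1 redo_depth=0
After op 4 (undo): buf='(empty)' undo_depth=0 redo_depth=1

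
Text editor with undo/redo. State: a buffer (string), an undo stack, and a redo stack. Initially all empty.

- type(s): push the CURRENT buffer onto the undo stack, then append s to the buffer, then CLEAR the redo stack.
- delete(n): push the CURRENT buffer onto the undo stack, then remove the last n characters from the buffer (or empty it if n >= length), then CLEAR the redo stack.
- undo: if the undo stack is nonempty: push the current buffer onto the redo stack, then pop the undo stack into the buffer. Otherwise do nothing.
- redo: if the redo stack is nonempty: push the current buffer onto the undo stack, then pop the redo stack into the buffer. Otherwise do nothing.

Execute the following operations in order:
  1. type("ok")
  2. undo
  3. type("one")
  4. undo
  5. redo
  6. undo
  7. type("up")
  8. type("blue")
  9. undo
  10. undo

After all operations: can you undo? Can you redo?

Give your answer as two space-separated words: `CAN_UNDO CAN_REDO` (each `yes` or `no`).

After op 1 (type): buf='ok' undo_depth=1 redo_depth=0
After op 2 (undo): buf='(empty)' undo_depth=0 redo_depth=1
After op 3 (type): buf='one' undo_depth=1 redo_depth=0
After op 4 (undo): buf='(empty)' undo_depth=0 redo_depth=1
After op 5 (redo): buf='one' undo_depth=1 redo_depth=0
After op 6 (undo): buf='(empty)' undo_depth=0 redo_depth=1
After op 7 (type): buf='up' undo_depth=1 redo_depth=0
After op 8 (type): buf='upblue' undo_depth=2 redo_depth=0
After op 9 (undo): buf='up' undo_depth=1 redo_depth=1
After op 10 (undo): buf='(empty)' undo_depth=0 redo_depth=2

Answer: no yes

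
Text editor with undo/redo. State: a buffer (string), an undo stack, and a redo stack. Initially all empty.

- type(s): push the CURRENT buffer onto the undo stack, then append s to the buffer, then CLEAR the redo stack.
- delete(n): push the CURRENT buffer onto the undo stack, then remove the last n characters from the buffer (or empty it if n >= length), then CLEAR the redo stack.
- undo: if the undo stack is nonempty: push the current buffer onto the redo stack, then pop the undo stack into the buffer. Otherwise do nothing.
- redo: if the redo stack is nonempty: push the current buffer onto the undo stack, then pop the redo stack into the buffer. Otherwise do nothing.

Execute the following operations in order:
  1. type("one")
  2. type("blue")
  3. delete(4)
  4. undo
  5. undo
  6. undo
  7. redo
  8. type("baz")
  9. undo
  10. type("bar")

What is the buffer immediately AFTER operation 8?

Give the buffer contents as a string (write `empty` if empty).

Answer: onebaz

Derivation:
After op 1 (type): buf='one' undo_depth=1 redo_depth=0
After op 2 (type): buf='oneblue' undo_depth=2 redo_depth=0
After op 3 (delete): buf='one' undo_depth=3 redo_depth=0
After op 4 (undo): buf='oneblue' undo_depth=2 redo_depth=1
After op 5 (undo): buf='one' undo_depth=1 redo_depth=2
After op 6 (undo): buf='(empty)' undo_depth=0 redo_depth=3
After op 7 (redo): buf='one' undo_depth=1 redo_depth=2
After op 8 (type): buf='onebaz' undo_depth=2 redo_depth=0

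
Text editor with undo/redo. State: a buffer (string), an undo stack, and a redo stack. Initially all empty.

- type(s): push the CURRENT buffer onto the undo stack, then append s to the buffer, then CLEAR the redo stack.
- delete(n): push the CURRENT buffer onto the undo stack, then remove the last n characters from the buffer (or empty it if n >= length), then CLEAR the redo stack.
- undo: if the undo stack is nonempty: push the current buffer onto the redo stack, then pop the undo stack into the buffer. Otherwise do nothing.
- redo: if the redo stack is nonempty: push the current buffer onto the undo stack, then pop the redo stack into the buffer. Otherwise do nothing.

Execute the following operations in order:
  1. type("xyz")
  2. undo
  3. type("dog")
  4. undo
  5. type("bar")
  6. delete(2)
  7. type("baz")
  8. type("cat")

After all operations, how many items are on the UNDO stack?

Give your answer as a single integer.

Answer: 4

Derivation:
After op 1 (type): buf='xyz' undo_depth=1 redo_depth=0
After op 2 (undo): buf='(empty)' undo_depth=0 redo_depth=1
After op 3 (type): buf='dog' undo_depth=1 redo_depth=0
After op 4 (undo): buf='(empty)' undo_depth=0 redo_depth=1
After op 5 (type): buf='bar' undo_depth=1 redo_depth=0
After op 6 (delete): buf='b' undo_depth=2 redo_depth=0
After op 7 (type): buf='bbaz' undo_depth=3 redo_depth=0
After op 8 (type): buf='bbazcat' undo_depth=4 redo_depth=0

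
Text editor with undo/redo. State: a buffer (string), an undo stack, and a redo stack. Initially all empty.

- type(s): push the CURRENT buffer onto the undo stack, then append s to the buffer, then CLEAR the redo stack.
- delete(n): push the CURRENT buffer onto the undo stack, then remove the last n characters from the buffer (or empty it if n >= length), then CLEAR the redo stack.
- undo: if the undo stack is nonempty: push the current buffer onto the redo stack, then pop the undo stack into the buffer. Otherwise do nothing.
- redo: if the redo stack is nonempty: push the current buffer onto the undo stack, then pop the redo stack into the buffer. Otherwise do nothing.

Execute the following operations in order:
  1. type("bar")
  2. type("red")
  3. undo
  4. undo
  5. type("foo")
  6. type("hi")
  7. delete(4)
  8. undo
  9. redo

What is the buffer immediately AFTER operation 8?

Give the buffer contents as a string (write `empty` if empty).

After op 1 (type): buf='bar' undo_depth=1 redo_depth=0
After op 2 (type): buf='barred' undo_depth=2 redo_depth=0
After op 3 (undo): buf='bar' undo_depth=1 redo_depth=1
After op 4 (undo): buf='(empty)' undo_depth=0 redo_depth=2
After op 5 (type): buf='foo' undo_depth=1 redo_depth=0
After op 6 (type): buf='foohi' undo_depth=2 redo_depth=0
After op 7 (delete): buf='f' undo_depth=3 redo_depth=0
After op 8 (undo): buf='foohi' undo_depth=2 redo_depth=1

Answer: foohi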